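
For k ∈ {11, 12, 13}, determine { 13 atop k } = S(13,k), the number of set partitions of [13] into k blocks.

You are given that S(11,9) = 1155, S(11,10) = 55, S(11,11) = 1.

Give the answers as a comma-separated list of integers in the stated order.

@12  (12,10):55·10+1155→1705, (12,11):1·11+55→66, (12,12):0·12+1→1
@13  (13,11):66·11+1705→2431, (13,12):1·12+66→78, (13,13):0·13+1→1
Read S(13,11) = 2431, S(13,12) = 78, S(13,13) = 1.

2431, 78, 1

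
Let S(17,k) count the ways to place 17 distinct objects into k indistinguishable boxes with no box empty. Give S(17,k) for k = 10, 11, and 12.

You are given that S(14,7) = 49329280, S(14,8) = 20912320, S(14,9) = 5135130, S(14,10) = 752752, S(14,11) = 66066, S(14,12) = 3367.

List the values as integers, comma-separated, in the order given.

2758334150, 512060978, 62022324

[15] T[15,8]:8*20912320+49329280=216627840 · T[15,9]:9*5135130+20912320=67128490 · T[15,10]:10*752752+5135130=12662650 · T[15,11]:11*66066+752752=1479478 · T[15,12]:12*3367+66066=106470
[16] T[16,9]:9*67128490+216627840=820784250 · T[16,10]:10*12662650+67128490=193754990 · T[16,11]:11*1479478+12662650=28936908 · T[16,12]:12*106470+1479478=2757118
[17] T[17,10]:10*193754990+820784250=2758334150 · T[17,11]:11*28936908+193754990=512060978 · T[17,12]:12*2757118+28936908=62022324
Read S(17,10) = 2758334150, S(17,11) = 512060978, S(17,12) = 62022324.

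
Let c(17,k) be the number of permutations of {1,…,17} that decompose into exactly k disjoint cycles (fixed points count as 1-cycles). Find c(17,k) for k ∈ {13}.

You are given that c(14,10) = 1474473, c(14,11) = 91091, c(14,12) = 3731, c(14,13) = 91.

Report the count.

r15: T_15,11=14×91091+1474473=2749747; T_15,12=14×3731+91091=143325; T_15,13=14×91+3731=5005
r16: T_16,12=15×143325+2749747=4899622; T_16,13=15×5005+143325=218400
r17: T_17,13=16×218400+4899622=8394022
Read c(17,13) = 8394022.

8394022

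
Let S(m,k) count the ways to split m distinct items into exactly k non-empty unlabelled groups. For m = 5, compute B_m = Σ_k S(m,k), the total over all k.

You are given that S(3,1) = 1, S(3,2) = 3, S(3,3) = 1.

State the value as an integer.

@4  (4,1):1·1+0→1, (4,2):3·2+1→7, (4,3):1·3+3→6, (4,4):0·4+1→1
@5  (5,1):1·1+0→1, (5,2):7·2+1→15, (5,3):6·3+7→25, (5,4):1·4+6→10, (5,5):0·5+1→1
B_5 = ΣS(5,k) = 1+15+25+10+1 = 52

52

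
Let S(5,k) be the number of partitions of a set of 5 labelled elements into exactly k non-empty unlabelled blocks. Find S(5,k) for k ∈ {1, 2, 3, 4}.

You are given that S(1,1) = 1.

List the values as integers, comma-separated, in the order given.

@2  (2,1):1·1+0→1, (2,2):0·2+1→1
@3  (3,1):1·1+0→1, (3,2):1·2+1→3, (3,3):0·3+1→1
@4  (4,1):1·1+0→1, (4,2):3·2+1→7, (4,3):1·3+3→6, (4,4):0·4+1→1
@5  (5,1):1·1+0→1, (5,2):7·2+1→15, (5,3):6·3+7→25, (5,4):1·4+6→10
Read S(5,1) = 1, S(5,2) = 15, S(5,3) = 25, S(5,4) = 10.

1, 15, 25, 10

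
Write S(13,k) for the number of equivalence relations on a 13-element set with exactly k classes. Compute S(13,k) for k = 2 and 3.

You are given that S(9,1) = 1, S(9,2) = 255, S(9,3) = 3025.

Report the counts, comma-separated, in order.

i=10: T(10,1)=0+1·1=1 | T(10,2)=1+2·255=511 | T(10,3)=255+3·3025=9330
i=11: T(11,1)=0+1·1=1 | T(11,2)=1+2·511=1023 | T(11,3)=511+3·9330=28501
i=12: T(12,1)=0+1·1=1 | T(12,2)=1+2·1023=2047 | T(12,3)=1023+3·28501=86526
i=13: T(13,2)=1+2·2047=4095 | T(13,3)=2047+3·86526=261625
Read S(13,2) = 4095, S(13,3) = 261625.

4095, 261625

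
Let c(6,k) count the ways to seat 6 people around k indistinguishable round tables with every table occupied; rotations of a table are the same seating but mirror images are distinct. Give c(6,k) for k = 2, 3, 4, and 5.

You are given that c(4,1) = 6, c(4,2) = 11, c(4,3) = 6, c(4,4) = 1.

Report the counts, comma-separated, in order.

274, 225, 85, 15

i=5: T(5,1)=0+4·6=24 | T(5,2)=6+4·11=50 | T(5,3)=11+4·6=35 | T(5,4)=6+4·1=10 | T(5,5)=1+4·0=1
i=6: T(6,2)=24+5·50=274 | T(6,3)=50+5·35=225 | T(6,4)=35+5·10=85 | T(6,5)=10+5·1=15
Read c(6,2) = 274, c(6,3) = 225, c(6,4) = 85, c(6,5) = 15.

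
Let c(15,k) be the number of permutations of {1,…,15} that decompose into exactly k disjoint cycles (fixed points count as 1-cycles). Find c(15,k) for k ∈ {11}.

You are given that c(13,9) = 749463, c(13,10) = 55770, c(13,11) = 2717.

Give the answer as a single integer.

r14: T_14,10=13×55770+749463=1474473; T_14,11=13×2717+55770=91091
r15: T_15,11=14×91091+1474473=2749747
Read c(15,11) = 2749747.

2749747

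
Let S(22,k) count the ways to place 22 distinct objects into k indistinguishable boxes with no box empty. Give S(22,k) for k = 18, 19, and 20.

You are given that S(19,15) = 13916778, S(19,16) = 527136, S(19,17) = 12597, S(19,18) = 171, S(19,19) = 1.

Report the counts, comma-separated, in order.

53374629, 1389850, 23485

row 20: T[20][16]=16·527136+13916778=22350954  T[20][17]=17·12597+527136=741285  T[20][18]=18·171+12597=15675  T[20][19]=19·1+171=190  T[20][20]=20·0+1=1
row 21: T[21][17]=17·741285+22350954=34952799  T[21][18]=18·15675+741285=1023435  T[21][19]=19·190+15675=19285  T[21][20]=20·1+190=210
row 22: T[22][18]=18·1023435+34952799=53374629  T[22][19]=19·19285+1023435=1389850  T[22][20]=20·210+19285=23485
Read S(22,18) = 53374629, S(22,19) = 1389850, S(22,20) = 23485.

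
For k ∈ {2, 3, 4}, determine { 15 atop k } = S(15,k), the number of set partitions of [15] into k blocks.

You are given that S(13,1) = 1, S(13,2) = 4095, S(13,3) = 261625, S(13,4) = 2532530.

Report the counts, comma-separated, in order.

@14  (14,1):1·1+0→1, (14,2):4095·2+1→8191, (14,3):261625·3+4095→788970, (14,4):2532530·4+261625→10391745
@15  (15,2):8191·2+1→16383, (15,3):788970·3+8191→2375101, (15,4):10391745·4+788970→42355950
Read S(15,2) = 16383, S(15,3) = 2375101, S(15,4) = 42355950.

16383, 2375101, 42355950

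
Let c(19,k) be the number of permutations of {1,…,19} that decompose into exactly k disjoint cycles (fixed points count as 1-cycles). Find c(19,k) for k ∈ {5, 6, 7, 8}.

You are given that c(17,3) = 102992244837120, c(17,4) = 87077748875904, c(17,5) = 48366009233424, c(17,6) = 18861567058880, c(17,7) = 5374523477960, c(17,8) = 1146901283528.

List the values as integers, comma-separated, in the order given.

17950712280921504, 7551527592063024, 2353125040549984, 557921681547048

r18: T_18,4=17×87077748875904+102992244837120=1583313975727488; T_18,5=17×48366009233424+87077748875904=909299905844112; T_18,6=17×18861567058880+48366009233424=369012649234384; T_18,7=17×5374523477960+18861567058880=110228466184200; T_18,8=17×1146901283528+5374523477960=24871845297936
r19: T_19,5=18×909299905844112+1583313975727488=17950712280921504; T_19,6=18×369012649234384+909299905844112=7551527592063024; T_19,7=18×110228466184200+369012649234384=2353125040549984; T_19,8=18×24871845297936+110228466184200=557921681547048
Read c(19,5) = 17950712280921504, c(19,6) = 7551527592063024, c(19,7) = 2353125040549984, c(19,8) = 557921681547048.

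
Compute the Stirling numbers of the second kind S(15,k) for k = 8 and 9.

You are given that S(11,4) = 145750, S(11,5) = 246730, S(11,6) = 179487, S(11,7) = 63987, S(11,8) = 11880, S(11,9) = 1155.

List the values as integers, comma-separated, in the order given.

row 12: T[12][5]=5·246730+145750=1379400  T[12][6]=6·179487+246730=1323652  T[12][7]=7·63987+179487=627396  T[12][8]=8·11880+63987=159027  T[12][9]=9·1155+11880=22275
row 13: T[13][6]=6·1323652+1379400=9321312  T[13][7]=7·627396+1323652=5715424  T[13][8]=8·159027+627396=1899612  T[13][9]=9·22275+159027=359502
row 14: T[14][7]=7·5715424+9321312=49329280  T[14][8]=8·1899612+5715424=20912320  T[14][9]=9·359502+1899612=5135130
row 15: T[15][8]=8·20912320+49329280=216627840  T[15][9]=9·5135130+20912320=67128490
Read S(15,8) = 216627840, S(15,9) = 67128490.

216627840, 67128490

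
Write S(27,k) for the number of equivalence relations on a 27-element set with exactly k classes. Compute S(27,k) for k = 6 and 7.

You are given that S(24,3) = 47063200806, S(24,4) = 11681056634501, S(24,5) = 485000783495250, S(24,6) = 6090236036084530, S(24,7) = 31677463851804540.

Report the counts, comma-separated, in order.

1359801318005044551, 11647571772911241531

row 25: T[25][4]=4·11681056634501+47063200806=46771289738810  T[25][5]=5·485000783495250+11681056634501=2436684974110751  T[25][6]=6·6090236036084530+485000783495250=37026417000002430  T[25][7]=7·31677463851804540+6090236036084530=227832482998716310
row 26: T[26][5]=5·2436684974110751+46771289738810=12230196160292565  T[26][6]=6·37026417000002430+2436684974110751=224595186974125331  T[26][7]=7·227832482998716310+37026417000002430=1631853797991016600
row 27: T[27][6]=6·224595186974125331+12230196160292565=1359801318005044551  T[27][7]=7·1631853797991016600+224595186974125331=11647571772911241531
Read S(27,6) = 1359801318005044551, S(27,7) = 11647571772911241531.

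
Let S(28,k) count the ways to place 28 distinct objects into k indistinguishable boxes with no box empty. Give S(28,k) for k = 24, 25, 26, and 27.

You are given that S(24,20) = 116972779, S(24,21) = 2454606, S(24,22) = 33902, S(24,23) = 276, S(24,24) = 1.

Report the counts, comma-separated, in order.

460192005, 6654375, 64701, 378

r25: T_25,21=21×2454606+116972779=168519505; T_25,22=22×33902+2454606=3200450; T_25,23=23×276+33902=40250; T_25,24=24×1+276=300; T_25,25=25×0+1=1
r26: T_26,22=22×3200450+168519505=238929405; T_26,23=23×40250+3200450=4126200; T_26,24=24×300+40250=47450; T_26,25=25×1+300=325; T_26,26=26×0+1=1
r27: T_27,23=23×4126200+238929405=333832005; T_27,24=24×47450+4126200=5265000; T_27,25=25×325+47450=55575; T_27,26=26×1+325=351; T_27,27=27×0+1=1
r28: T_28,24=24×5265000+333832005=460192005; T_28,25=25×55575+5265000=6654375; T_28,26=26×351+55575=64701; T_28,27=27×1+351=378
Read S(28,24) = 460192005, S(28,25) = 6654375, S(28,26) = 64701, S(28,27) = 378.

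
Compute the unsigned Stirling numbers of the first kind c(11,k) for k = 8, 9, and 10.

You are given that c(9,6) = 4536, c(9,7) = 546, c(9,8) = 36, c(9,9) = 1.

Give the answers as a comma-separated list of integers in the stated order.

i=10: T(10,7)=4536+9·546=9450 | T(10,8)=546+9·36=870 | T(10,9)=36+9·1=45 | T(10,10)=1+9·0=1
i=11: T(11,8)=9450+10·870=18150 | T(11,9)=870+10·45=1320 | T(11,10)=45+10·1=55
Read c(11,8) = 18150, c(11,9) = 1320, c(11,10) = 55.

18150, 1320, 55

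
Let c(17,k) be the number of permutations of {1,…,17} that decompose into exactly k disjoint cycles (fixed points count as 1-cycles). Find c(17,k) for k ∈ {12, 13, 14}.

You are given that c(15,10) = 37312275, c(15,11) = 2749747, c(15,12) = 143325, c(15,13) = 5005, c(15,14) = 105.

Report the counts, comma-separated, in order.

156952432, 8394022, 323680

@16  (16,11):2749747·15+37312275→78558480, (16,12):143325·15+2749747→4899622, (16,13):5005·15+143325→218400, (16,14):105·15+5005→6580
@17  (17,12):4899622·16+78558480→156952432, (17,13):218400·16+4899622→8394022, (17,14):6580·16+218400→323680
Read c(17,12) = 156952432, c(17,13) = 8394022, c(17,14) = 323680.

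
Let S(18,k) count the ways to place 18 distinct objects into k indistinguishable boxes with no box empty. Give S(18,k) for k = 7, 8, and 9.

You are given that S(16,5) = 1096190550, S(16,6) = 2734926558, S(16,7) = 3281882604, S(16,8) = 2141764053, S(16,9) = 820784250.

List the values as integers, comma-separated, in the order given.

[17] T[17,6]:6*2734926558+1096190550=17505749898 · T[17,7]:7*3281882604+2734926558=25708104786 · T[17,8]:8*2141764053+3281882604=20415995028 · T[17,9]:9*820784250+2141764053=9528822303
[18] T[18,7]:7*25708104786+17505749898=197462483400 · T[18,8]:8*20415995028+25708104786=189036065010 · T[18,9]:9*9528822303+20415995028=106175395755
Read S(18,7) = 197462483400, S(18,8) = 189036065010, S(18,9) = 106175395755.

197462483400, 189036065010, 106175395755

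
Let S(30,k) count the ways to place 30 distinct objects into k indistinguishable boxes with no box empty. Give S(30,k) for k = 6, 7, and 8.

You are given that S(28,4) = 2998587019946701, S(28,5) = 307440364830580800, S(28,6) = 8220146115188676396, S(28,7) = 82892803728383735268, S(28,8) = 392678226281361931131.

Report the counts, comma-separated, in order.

299310102746948685757, 4168916722553086402080, 26383018684048108297800

@29  (29,5):307440364830580800·5+2998587019946701→1540200411172850701, (29,6):8220146115188676396·6+307440364830580800→49628317055962639176, (29,7):82892803728383735268·7+8220146115188676396→588469772213874823272, (29,8):392678226281361931131·8+82892803728383735268→3224318613979279184316
@30  (30,6):49628317055962639176·6+1540200411172850701→299310102746948685757, (30,7):588469772213874823272·7+49628317055962639176→4168916722553086402080, (30,8):3224318613979279184316·8+588469772213874823272→26383018684048108297800
Read S(30,6) = 299310102746948685757, S(30,7) = 4168916722553086402080, S(30,8) = 26383018684048108297800.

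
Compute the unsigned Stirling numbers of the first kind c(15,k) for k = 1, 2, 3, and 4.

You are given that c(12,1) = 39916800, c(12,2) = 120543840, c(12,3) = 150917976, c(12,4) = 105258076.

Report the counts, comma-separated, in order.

87178291200, 283465647360, 392156797824, 310989260400

row 13: T[13][1]=12·39916800+0=479001600  T[13][2]=12·120543840+39916800=1486442880  T[13][3]=12·150917976+120543840=1931559552  T[13][4]=12·105258076+150917976=1414014888
row 14: T[14][1]=13·479001600+0=6227020800  T[14][2]=13·1486442880+479001600=19802759040  T[14][3]=13·1931559552+1486442880=26596717056  T[14][4]=13·1414014888+1931559552=20313753096
row 15: T[15][1]=14·6227020800+0=87178291200  T[15][2]=14·19802759040+6227020800=283465647360  T[15][3]=14·26596717056+19802759040=392156797824  T[15][4]=14·20313753096+26596717056=310989260400
Read c(15,1) = 87178291200, c(15,2) = 283465647360, c(15,3) = 392156797824, c(15,4) = 310989260400.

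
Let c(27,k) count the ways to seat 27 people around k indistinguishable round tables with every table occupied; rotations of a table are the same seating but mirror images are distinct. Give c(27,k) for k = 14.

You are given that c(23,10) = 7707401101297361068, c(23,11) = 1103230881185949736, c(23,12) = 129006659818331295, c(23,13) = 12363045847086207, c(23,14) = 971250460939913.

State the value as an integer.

i=24: T(24,11)=7707401101297361068+23·1103230881185949736=33081711368574204996 | T(24,12)=1103230881185949736+23·129006659818331295=4070384057007569521 | T(24,13)=129006659818331295+23·12363045847086207=413356714301314056 | T(24,14)=12363045847086207+23·971250460939913=34701806448704206
i=25: T(25,12)=33081711368574204996+24·4070384057007569521=130770928736755873500 | T(25,13)=4070384057007569521+24·413356714301314056=13990945200239106865 | T(25,14)=413356714301314056+24·34701806448704206=1246200069070215000
i=26: T(26,13)=130770928736755873500+25·13990945200239106865=480544558742733545125 | T(26,14)=13990945200239106865+25·1246200069070215000=45145946926994481865
i=27: T(27,14)=480544558742733545125+26·45145946926994481865=1654339178844590073615
Read c(27,14) = 1654339178844590073615.

1654339178844590073615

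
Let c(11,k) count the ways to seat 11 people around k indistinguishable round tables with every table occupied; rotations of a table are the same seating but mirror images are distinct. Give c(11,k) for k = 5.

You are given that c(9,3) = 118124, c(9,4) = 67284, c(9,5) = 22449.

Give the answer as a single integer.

i=10: T(10,4)=118124+9·67284=723680 | T(10,5)=67284+9·22449=269325
i=11: T(11,5)=723680+10·269325=3416930
Read c(11,5) = 3416930.

3416930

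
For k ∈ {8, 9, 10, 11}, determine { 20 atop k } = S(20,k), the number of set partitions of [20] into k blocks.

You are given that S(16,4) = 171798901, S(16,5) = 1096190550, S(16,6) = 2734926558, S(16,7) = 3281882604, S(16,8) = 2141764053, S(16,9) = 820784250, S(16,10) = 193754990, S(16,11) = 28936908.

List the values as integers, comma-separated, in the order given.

15170932662679, 12011282644725, 5917584964655, 1900842429486

i=17: T(17,5)=171798901+5·1096190550=5652751651 | T(17,6)=1096190550+6·2734926558=17505749898 | T(17,7)=2734926558+7·3281882604=25708104786 | T(17,8)=3281882604+8·2141764053=20415995028 | T(17,9)=2141764053+9·820784250=9528822303 | T(17,10)=820784250+10·193754990=2758334150 | T(17,11)=193754990+11·28936908=512060978
i=18: T(18,6)=5652751651+6·17505749898=110687251039 | T(18,7)=17505749898+7·25708104786=197462483400 | T(18,8)=25708104786+8·20415995028=189036065010 | T(18,9)=20415995028+9·9528822303=106175395755 | T(18,10)=9528822303+10·2758334150=37112163803 | T(18,11)=2758334150+11·512060978=8391004908
i=19: T(19,7)=110687251039+7·197462483400=1492924634839 | T(19,8)=197462483400+8·189036065010=1709751003480 | T(19,9)=189036065010+9·106175395755=1144614626805 | T(19,10)=106175395755+10·37112163803=477297033785 | T(19,11)=37112163803+11·8391004908=129413217791
i=20: T(20,8)=1492924634839+8·1709751003480=15170932662679 | T(20,9)=1709751003480+9·1144614626805=12011282644725 | T(20,10)=1144614626805+10·477297033785=5917584964655 | T(20,11)=477297033785+11·129413217791=1900842429486
Read S(20,8) = 15170932662679, S(20,9) = 12011282644725, S(20,10) = 5917584964655, S(20,11) = 1900842429486.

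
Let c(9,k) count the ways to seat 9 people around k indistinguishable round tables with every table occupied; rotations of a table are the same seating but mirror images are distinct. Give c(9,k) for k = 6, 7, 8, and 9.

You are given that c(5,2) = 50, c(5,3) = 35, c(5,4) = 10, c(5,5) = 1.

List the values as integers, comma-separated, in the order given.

[6] T[6,3]:5*35+50=225 · T[6,4]:5*10+35=85 · T[6,5]:5*1+10=15 · T[6,6]:5*0+1=1
[7] T[7,4]:6*85+225=735 · T[7,5]:6*15+85=175 · T[7,6]:6*1+15=21 · T[7,7]:6*0+1=1
[8] T[8,5]:7*175+735=1960 · T[8,6]:7*21+175=322 · T[8,7]:7*1+21=28 · T[8,8]:7*0+1=1
[9] T[9,6]:8*322+1960=4536 · T[9,7]:8*28+322=546 · T[9,8]:8*1+28=36 · T[9,9]:8*0+1=1
Read c(9,6) = 4536, c(9,7) = 546, c(9,8) = 36, c(9,9) = 1.

4536, 546, 36, 1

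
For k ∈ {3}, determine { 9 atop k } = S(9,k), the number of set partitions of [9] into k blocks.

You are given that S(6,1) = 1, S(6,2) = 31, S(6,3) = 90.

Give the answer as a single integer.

[7] T[7,1]:1*1+0=1 · T[7,2]:2*31+1=63 · T[7,3]:3*90+31=301
[8] T[8,2]:2*63+1=127 · T[8,3]:3*301+63=966
[9] T[9,3]:3*966+127=3025
Read S(9,3) = 3025.

3025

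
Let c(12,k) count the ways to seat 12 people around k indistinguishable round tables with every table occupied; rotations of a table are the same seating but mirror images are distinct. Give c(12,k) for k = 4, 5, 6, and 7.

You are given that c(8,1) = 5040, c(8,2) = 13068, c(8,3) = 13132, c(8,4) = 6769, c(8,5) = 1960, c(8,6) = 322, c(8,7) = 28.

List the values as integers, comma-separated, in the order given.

105258076, 45995730, 13339535, 2637558

[9] T[9,1]:8*5040+0=40320 · T[9,2]:8*13068+5040=109584 · T[9,3]:8*13132+13068=118124 · T[9,4]:8*6769+13132=67284 · T[9,5]:8*1960+6769=22449 · T[9,6]:8*322+1960=4536 · T[9,7]:8*28+322=546
[10] T[10,2]:9*109584+40320=1026576 · T[10,3]:9*118124+109584=1172700 · T[10,4]:9*67284+118124=723680 · T[10,5]:9*22449+67284=269325 · T[10,6]:9*4536+22449=63273 · T[10,7]:9*546+4536=9450
[11] T[11,3]:10*1172700+1026576=12753576 · T[11,4]:10*723680+1172700=8409500 · T[11,5]:10*269325+723680=3416930 · T[11,6]:10*63273+269325=902055 · T[11,7]:10*9450+63273=157773
[12] T[12,4]:11*8409500+12753576=105258076 · T[12,5]:11*3416930+8409500=45995730 · T[12,6]:11*902055+3416930=13339535 · T[12,7]:11*157773+902055=2637558
Read c(12,4) = 105258076, c(12,5) = 45995730, c(12,6) = 13339535, c(12,7) = 2637558.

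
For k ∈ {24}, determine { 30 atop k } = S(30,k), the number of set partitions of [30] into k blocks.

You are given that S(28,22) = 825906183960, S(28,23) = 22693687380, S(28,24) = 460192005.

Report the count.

@29  (29,23):22693687380·23+825906183960→1347860993700, (29,24):460192005·24+22693687380→33738295500
@30  (30,24):33738295500·24+1347860993700→2157580085700
Read S(30,24) = 2157580085700.

2157580085700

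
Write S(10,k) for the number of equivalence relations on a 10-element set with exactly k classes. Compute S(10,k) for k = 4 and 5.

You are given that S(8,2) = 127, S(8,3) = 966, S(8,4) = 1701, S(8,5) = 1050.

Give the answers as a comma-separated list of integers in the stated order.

row 9: T[9][3]=3·966+127=3025  T[9][4]=4·1701+966=7770  T[9][5]=5·1050+1701=6951
row 10: T[10][4]=4·7770+3025=34105  T[10][5]=5·6951+7770=42525
Read S(10,4) = 34105, S(10,5) = 42525.

34105, 42525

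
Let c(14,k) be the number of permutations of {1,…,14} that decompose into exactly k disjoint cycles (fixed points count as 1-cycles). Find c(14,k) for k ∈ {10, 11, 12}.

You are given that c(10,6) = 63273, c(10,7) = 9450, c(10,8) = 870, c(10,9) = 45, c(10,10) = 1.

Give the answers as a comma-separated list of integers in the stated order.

1474473, 91091, 3731

row 11: T[11][7]=10·9450+63273=157773  T[11][8]=10·870+9450=18150  T[11][9]=10·45+870=1320  T[11][10]=10·1+45=55  T[11][11]=10·0+1=1
row 12: T[12][8]=11·18150+157773=357423  T[12][9]=11·1320+18150=32670  T[12][10]=11·55+1320=1925  T[12][11]=11·1+55=66  T[12][12]=11·0+1=1
row 13: T[13][9]=12·32670+357423=749463  T[13][10]=12·1925+32670=55770  T[13][11]=12·66+1925=2717  T[13][12]=12·1+66=78
row 14: T[14][10]=13·55770+749463=1474473  T[14][11]=13·2717+55770=91091  T[14][12]=13·78+2717=3731
Read c(14,10) = 1474473, c(14,11) = 91091, c(14,12) = 3731.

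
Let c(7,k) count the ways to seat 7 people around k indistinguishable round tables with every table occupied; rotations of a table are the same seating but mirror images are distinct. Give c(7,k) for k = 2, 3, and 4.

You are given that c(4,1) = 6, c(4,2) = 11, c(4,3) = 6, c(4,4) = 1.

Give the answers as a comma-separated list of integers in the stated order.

1764, 1624, 735

r5: T_5,1=4×6+0=24; T_5,2=4×11+6=50; T_5,3=4×6+11=35; T_5,4=4×1+6=10
r6: T_6,1=5×24+0=120; T_6,2=5×50+24=274; T_6,3=5×35+50=225; T_6,4=5×10+35=85
r7: T_7,2=6×274+120=1764; T_7,3=6×225+274=1624; T_7,4=6×85+225=735
Read c(7,2) = 1764, c(7,3) = 1624, c(7,4) = 735.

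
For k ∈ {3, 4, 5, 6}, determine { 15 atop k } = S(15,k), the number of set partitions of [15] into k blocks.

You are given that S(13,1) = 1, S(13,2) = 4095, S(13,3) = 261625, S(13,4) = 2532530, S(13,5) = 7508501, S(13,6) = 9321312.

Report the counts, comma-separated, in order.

2375101, 42355950, 210766920, 420693273

[14] T[14,2]:2*4095+1=8191 · T[14,3]:3*261625+4095=788970 · T[14,4]:4*2532530+261625=10391745 · T[14,5]:5*7508501+2532530=40075035 · T[14,6]:6*9321312+7508501=63436373
[15] T[15,3]:3*788970+8191=2375101 · T[15,4]:4*10391745+788970=42355950 · T[15,5]:5*40075035+10391745=210766920 · T[15,6]:6*63436373+40075035=420693273
Read S(15,3) = 2375101, S(15,4) = 42355950, S(15,5) = 210766920, S(15,6) = 420693273.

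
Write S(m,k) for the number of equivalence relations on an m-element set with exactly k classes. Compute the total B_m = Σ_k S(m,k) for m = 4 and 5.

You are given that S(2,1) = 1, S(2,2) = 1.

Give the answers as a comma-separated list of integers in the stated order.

15, 52

r3: T_3,1=1×1+0=1; T_3,2=2×1+1=3; T_3,3=3×0+1=1
r4: T_4,1=1×1+0=1; T_4,2=2×3+1=7; T_4,3=3×1+3=6; T_4,4=4×0+1=1
r5: T_5,1=1×1+0=1; T_5,2=2×7+1=15; T_5,3=3×6+7=25; T_5,4=4×1+6=10; T_5,5=5×0+1=1
B_4 = ΣS(4,k) = 1+7+6+1 = 15
B_5 = ΣS(5,k) = 1+15+25+10+1 = 52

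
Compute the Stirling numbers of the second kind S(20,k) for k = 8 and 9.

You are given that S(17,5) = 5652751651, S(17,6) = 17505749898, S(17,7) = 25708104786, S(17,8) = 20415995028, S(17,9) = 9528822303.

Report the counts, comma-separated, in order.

@18  (18,6):17505749898·6+5652751651→110687251039, (18,7):25708104786·7+17505749898→197462483400, (18,8):20415995028·8+25708104786→189036065010, (18,9):9528822303·9+20415995028→106175395755
@19  (19,7):197462483400·7+110687251039→1492924634839, (19,8):189036065010·8+197462483400→1709751003480, (19,9):106175395755·9+189036065010→1144614626805
@20  (20,8):1709751003480·8+1492924634839→15170932662679, (20,9):1144614626805·9+1709751003480→12011282644725
Read S(20,8) = 15170932662679, S(20,9) = 12011282644725.

15170932662679, 12011282644725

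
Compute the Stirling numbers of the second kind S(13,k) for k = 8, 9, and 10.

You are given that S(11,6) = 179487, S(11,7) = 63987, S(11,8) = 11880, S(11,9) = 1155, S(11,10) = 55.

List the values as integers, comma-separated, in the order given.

r12: T_12,7=7×63987+179487=627396; T_12,8=8×11880+63987=159027; T_12,9=9×1155+11880=22275; T_12,10=10×55+1155=1705
r13: T_13,8=8×159027+627396=1899612; T_13,9=9×22275+159027=359502; T_13,10=10×1705+22275=39325
Read S(13,8) = 1899612, S(13,9) = 359502, S(13,10) = 39325.

1899612, 359502, 39325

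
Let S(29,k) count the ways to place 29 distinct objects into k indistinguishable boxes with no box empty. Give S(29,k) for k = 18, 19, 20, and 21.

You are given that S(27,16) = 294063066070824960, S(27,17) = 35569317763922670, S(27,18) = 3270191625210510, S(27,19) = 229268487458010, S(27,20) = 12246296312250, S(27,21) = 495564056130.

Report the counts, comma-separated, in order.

r28: T_28,17=17×35569317763922670+294063066070824960=898741468057510350; T_28,18=18×3270191625210510+35569317763922670=94432767017711850; T_28,19=19×229268487458010+3270191625210510=7626292886912700; T_28,20=20×12246296312250+229268487458010=474194413703010; T_28,21=21×495564056130+12246296312250=22653141490980
r29: T_29,18=18×94432767017711850+898741468057510350=2598531274376323650; T_29,19=19×7626292886912700+94432767017711850=239332331869053150; T_29,20=20×474194413703010+7626292886912700=17110181160972900; T_29,21=21×22653141490980+474194413703010=949910385013590
Read S(29,18) = 2598531274376323650, S(29,19) = 239332331869053150, S(29,20) = 17110181160972900, S(29,21) = 949910385013590.

2598531274376323650, 239332331869053150, 17110181160972900, 949910385013590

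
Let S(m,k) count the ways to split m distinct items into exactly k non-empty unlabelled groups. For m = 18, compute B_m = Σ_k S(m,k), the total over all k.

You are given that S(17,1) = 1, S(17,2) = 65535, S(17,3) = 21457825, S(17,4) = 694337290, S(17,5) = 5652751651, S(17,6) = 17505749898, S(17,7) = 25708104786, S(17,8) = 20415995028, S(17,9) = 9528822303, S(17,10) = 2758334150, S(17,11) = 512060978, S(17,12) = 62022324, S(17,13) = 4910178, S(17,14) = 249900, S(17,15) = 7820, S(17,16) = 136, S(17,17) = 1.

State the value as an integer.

r18: T_18,1=1×1+0=1; T_18,2=2×65535+1=131071; T_18,3=3×21457825+65535=64439010; T_18,4=4×694337290+21457825=2798806985; T_18,5=5×5652751651+694337290=28958095545; T_18,6=6×17505749898+5652751651=110687251039; T_18,7=7×25708104786+17505749898=197462483400; T_18,8=8×20415995028+25708104786=189036065010; T_18,9=9×9528822303+20415995028=106175395755; T_18,10=10×2758334150+9528822303=37112163803; T_18,11=11×512060978+2758334150=8391004908; T_18,12=12×62022324+512060978=1256328866; T_18,13=13×4910178+62022324=125854638; T_18,14=14×249900+4910178=8408778; T_18,15=15×7820+249900=367200; T_18,16=16×136+7820=9996; T_18,17=17×1+136=153; T_18,18=18×0+1=1
B_18 = ΣS(18,k) = 1+131071+64439010+2798806985+28958095545+110687251039+197462483400+189036065010+106175395755+37112163803+8391004908+1256328866+125854638+8408778+367200+9996+153+1 = 682076806159

682076806159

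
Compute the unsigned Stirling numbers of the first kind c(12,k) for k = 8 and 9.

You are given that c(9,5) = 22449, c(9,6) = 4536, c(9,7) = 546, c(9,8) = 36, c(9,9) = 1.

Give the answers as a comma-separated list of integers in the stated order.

r10: T_10,6=9×4536+22449=63273; T_10,7=9×546+4536=9450; T_10,8=9×36+546=870; T_10,9=9×1+36=45
r11: T_11,7=10×9450+63273=157773; T_11,8=10×870+9450=18150; T_11,9=10×45+870=1320
r12: T_12,8=11×18150+157773=357423; T_12,9=11×1320+18150=32670
Read c(12,8) = 357423, c(12,9) = 32670.

357423, 32670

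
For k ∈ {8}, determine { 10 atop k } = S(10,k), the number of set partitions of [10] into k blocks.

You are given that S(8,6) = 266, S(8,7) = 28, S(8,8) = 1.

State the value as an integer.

750

@9  (9,7):28·7+266→462, (9,8):1·8+28→36
@10  (10,8):36·8+462→750
Read S(10,8) = 750.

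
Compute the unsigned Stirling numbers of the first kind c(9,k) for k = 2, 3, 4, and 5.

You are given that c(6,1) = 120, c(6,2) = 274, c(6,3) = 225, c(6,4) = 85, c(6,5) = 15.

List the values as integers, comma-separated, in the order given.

109584, 118124, 67284, 22449

[7] T[7,1]:6*120+0=720 · T[7,2]:6*274+120=1764 · T[7,3]:6*225+274=1624 · T[7,4]:6*85+225=735 · T[7,5]:6*15+85=175
[8] T[8,1]:7*720+0=5040 · T[8,2]:7*1764+720=13068 · T[8,3]:7*1624+1764=13132 · T[8,4]:7*735+1624=6769 · T[8,5]:7*175+735=1960
[9] T[9,2]:8*13068+5040=109584 · T[9,3]:8*13132+13068=118124 · T[9,4]:8*6769+13132=67284 · T[9,5]:8*1960+6769=22449
Read c(9,2) = 109584, c(9,3) = 118124, c(9,4) = 67284, c(9,5) = 22449.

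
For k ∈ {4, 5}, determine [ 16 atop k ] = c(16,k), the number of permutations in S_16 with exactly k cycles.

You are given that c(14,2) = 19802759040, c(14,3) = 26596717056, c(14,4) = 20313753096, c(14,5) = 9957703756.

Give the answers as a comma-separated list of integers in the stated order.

[15] T[15,3]:14*26596717056+19802759040=392156797824 · T[15,4]:14*20313753096+26596717056=310989260400 · T[15,5]:14*9957703756+20313753096=159721605680
[16] T[16,4]:15*310989260400+392156797824=5056995703824 · T[16,5]:15*159721605680+310989260400=2706813345600
Read c(16,4) = 5056995703824, c(16,5) = 2706813345600.

5056995703824, 2706813345600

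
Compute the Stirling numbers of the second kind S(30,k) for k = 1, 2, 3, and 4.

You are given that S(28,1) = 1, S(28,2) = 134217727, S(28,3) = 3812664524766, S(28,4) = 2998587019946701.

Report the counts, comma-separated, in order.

1, 536870911, 34314651811530, 48004081105038305

@29  (29,1):1·1+0→1, (29,2):134217727·2+1→268435455, (29,3):3812664524766·3+134217727→11438127792025, (29,4):2998587019946701·4+3812664524766→11998160744311570
@30  (30,1):1·1+0→1, (30,2):268435455·2+1→536870911, (30,3):11438127792025·3+268435455→34314651811530, (30,4):11998160744311570·4+11438127792025→48004081105038305
Read S(30,1) = 1, S(30,2) = 536870911, S(30,3) = 34314651811530, S(30,4) = 48004081105038305.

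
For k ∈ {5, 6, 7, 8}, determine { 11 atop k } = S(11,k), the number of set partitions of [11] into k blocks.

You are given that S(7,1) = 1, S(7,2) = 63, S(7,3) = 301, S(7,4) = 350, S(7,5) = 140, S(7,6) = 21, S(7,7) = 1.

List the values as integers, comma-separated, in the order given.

246730, 179487, 63987, 11880

r8: T_8,2=2×63+1=127; T_8,3=3×301+63=966; T_8,4=4×350+301=1701; T_8,5=5×140+350=1050; T_8,6=6×21+140=266; T_8,7=7×1+21=28; T_8,8=8×0+1=1
r9: T_9,3=3×966+127=3025; T_9,4=4×1701+966=7770; T_9,5=5×1050+1701=6951; T_9,6=6×266+1050=2646; T_9,7=7×28+266=462; T_9,8=8×1+28=36
r10: T_10,4=4×7770+3025=34105; T_10,5=5×6951+7770=42525; T_10,6=6×2646+6951=22827; T_10,7=7×462+2646=5880; T_10,8=8×36+462=750
r11: T_11,5=5×42525+34105=246730; T_11,6=6×22827+42525=179487; T_11,7=7×5880+22827=63987; T_11,8=8×750+5880=11880
Read S(11,5) = 246730, S(11,6) = 179487, S(11,7) = 63987, S(11,8) = 11880.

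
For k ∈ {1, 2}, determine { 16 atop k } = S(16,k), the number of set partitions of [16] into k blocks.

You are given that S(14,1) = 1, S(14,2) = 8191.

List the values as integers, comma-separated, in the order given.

1, 32767

row 15: T[15][1]=1·1+0=1  T[15][2]=2·8191+1=16383
row 16: T[16][1]=1·1+0=1  T[16][2]=2·16383+1=32767
Read S(16,1) = 1, S(16,2) = 32767.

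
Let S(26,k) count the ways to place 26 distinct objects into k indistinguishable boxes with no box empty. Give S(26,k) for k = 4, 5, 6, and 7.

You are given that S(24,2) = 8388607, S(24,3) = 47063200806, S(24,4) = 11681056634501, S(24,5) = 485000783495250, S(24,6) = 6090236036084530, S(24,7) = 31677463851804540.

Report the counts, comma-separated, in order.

187226356946265, 12230196160292565, 224595186974125331, 1631853797991016600

i=25: T(25,3)=8388607+3·47063200806=141197991025 | T(25,4)=47063200806+4·11681056634501=46771289738810 | T(25,5)=11681056634501+5·485000783495250=2436684974110751 | T(25,6)=485000783495250+6·6090236036084530=37026417000002430 | T(25,7)=6090236036084530+7·31677463851804540=227832482998716310
i=26: T(26,4)=141197991025+4·46771289738810=187226356946265 | T(26,5)=46771289738810+5·2436684974110751=12230196160292565 | T(26,6)=2436684974110751+6·37026417000002430=224595186974125331 | T(26,7)=37026417000002430+7·227832482998716310=1631853797991016600
Read S(26,4) = 187226356946265, S(26,5) = 12230196160292565, S(26,6) = 224595186974125331, S(26,7) = 1631853797991016600.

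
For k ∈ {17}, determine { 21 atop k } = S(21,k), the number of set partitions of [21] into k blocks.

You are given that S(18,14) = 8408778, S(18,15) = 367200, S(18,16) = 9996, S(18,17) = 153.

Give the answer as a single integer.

34952799

@19  (19,15):367200·15+8408778→13916778, (19,16):9996·16+367200→527136, (19,17):153·17+9996→12597
@20  (20,16):527136·16+13916778→22350954, (20,17):12597·17+527136→741285
@21  (21,17):741285·17+22350954→34952799
Read S(21,17) = 34952799.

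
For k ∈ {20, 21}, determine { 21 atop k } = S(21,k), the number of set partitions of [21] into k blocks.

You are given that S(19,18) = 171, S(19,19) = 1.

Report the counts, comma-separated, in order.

i=20: T(20,19)=171+19·1=190 | T(20,20)=1+20·0=1
i=21: T(21,20)=190+20·1=210 | T(21,21)=1+21·0=1
Read S(21,20) = 210, S(21,21) = 1.

210, 1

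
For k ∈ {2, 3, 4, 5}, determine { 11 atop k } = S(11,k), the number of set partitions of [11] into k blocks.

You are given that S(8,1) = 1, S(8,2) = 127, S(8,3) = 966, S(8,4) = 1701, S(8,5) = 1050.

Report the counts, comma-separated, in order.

r9: T_9,1=1×1+0=1; T_9,2=2×127+1=255; T_9,3=3×966+127=3025; T_9,4=4×1701+966=7770; T_9,5=5×1050+1701=6951
r10: T_10,1=1×1+0=1; T_10,2=2×255+1=511; T_10,3=3×3025+255=9330; T_10,4=4×7770+3025=34105; T_10,5=5×6951+7770=42525
r11: T_11,2=2×511+1=1023; T_11,3=3×9330+511=28501; T_11,4=4×34105+9330=145750; T_11,5=5×42525+34105=246730
Read S(11,2) = 1023, S(11,3) = 28501, S(11,4) = 145750, S(11,5) = 246730.

1023, 28501, 145750, 246730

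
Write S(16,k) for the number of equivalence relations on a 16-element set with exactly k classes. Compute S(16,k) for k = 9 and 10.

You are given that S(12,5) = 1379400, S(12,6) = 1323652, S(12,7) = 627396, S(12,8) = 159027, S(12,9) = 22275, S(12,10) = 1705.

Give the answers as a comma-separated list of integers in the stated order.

820784250, 193754990

row 13: T[13][6]=6·1323652+1379400=9321312  T[13][7]=7·627396+1323652=5715424  T[13][8]=8·159027+627396=1899612  T[13][9]=9·22275+159027=359502  T[13][10]=10·1705+22275=39325
row 14: T[14][7]=7·5715424+9321312=49329280  T[14][8]=8·1899612+5715424=20912320  T[14][9]=9·359502+1899612=5135130  T[14][10]=10·39325+359502=752752
row 15: T[15][8]=8·20912320+49329280=216627840  T[15][9]=9·5135130+20912320=67128490  T[15][10]=10·752752+5135130=12662650
row 16: T[16][9]=9·67128490+216627840=820784250  T[16][10]=10·12662650+67128490=193754990
Read S(16,9) = 820784250, S(16,10) = 193754990.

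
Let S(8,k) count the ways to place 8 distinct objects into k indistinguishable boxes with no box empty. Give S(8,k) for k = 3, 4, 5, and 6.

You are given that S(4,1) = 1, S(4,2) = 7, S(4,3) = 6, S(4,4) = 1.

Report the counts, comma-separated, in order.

i=5: T(5,1)=0+1·1=1 | T(5,2)=1+2·7=15 | T(5,3)=7+3·6=25 | T(5,4)=6+4·1=10 | T(5,5)=1+5·0=1
i=6: T(6,1)=0+1·1=1 | T(6,2)=1+2·15=31 | T(6,3)=15+3·25=90 | T(6,4)=25+4·10=65 | T(6,5)=10+5·1=15 | T(6,6)=1+6·0=1
i=7: T(7,2)=1+2·31=63 | T(7,3)=31+3·90=301 | T(7,4)=90+4·65=350 | T(7,5)=65+5·15=140 | T(7,6)=15+6·1=21
i=8: T(8,3)=63+3·301=966 | T(8,4)=301+4·350=1701 | T(8,5)=350+5·140=1050 | T(8,6)=140+6·21=266
Read S(8,3) = 966, S(8,4) = 1701, S(8,5) = 1050, S(8,6) = 266.

966, 1701, 1050, 266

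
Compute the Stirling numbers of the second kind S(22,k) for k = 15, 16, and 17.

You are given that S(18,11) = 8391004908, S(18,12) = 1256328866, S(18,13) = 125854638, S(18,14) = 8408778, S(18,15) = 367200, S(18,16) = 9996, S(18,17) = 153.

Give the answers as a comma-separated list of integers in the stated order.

345615943200, 26046574004, 1404142047

[19] T[19,12]:12*1256328866+8391004908=23466951300 · T[19,13]:13*125854638+1256328866=2892439160 · T[19,14]:14*8408778+125854638=243577530 · T[19,15]:15*367200+8408778=13916778 · T[19,16]:16*9996+367200=527136 · T[19,17]:17*153+9996=12597
[20] T[20,13]:13*2892439160+23466951300=61068660380 · T[20,14]:14*243577530+2892439160=6302524580 · T[20,15]:15*13916778+243577530=452329200 · T[20,16]:16*527136+13916778=22350954 · T[20,17]:17*12597+527136=741285
[21] T[21,14]:14*6302524580+61068660380=149304004500 · T[21,15]:15*452329200+6302524580=13087462580 · T[21,16]:16*22350954+452329200=809944464 · T[21,17]:17*741285+22350954=34952799
[22] T[22,15]:15*13087462580+149304004500=345615943200 · T[22,16]:16*809944464+13087462580=26046574004 · T[22,17]:17*34952799+809944464=1404142047
Read S(22,15) = 345615943200, S(22,16) = 26046574004, S(22,17) = 1404142047.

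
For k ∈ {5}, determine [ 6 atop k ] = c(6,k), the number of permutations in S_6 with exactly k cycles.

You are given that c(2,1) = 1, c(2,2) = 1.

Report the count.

15

row 3: T[3][2]=2·1+1=3  T[3][3]=2·0+1=1
row 4: T[4][3]=3·1+3=6  T[4][4]=3·0+1=1
row 5: T[5][4]=4·1+6=10  T[5][5]=4·0+1=1
row 6: T[6][5]=5·1+10=15
Read c(6,5) = 15.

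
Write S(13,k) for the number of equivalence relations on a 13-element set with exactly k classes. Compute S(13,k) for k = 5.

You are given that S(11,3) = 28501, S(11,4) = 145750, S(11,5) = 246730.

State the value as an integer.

[12] T[12,4]:4*145750+28501=611501 · T[12,5]:5*246730+145750=1379400
[13] T[13,5]:5*1379400+611501=7508501
Read S(13,5) = 7508501.

7508501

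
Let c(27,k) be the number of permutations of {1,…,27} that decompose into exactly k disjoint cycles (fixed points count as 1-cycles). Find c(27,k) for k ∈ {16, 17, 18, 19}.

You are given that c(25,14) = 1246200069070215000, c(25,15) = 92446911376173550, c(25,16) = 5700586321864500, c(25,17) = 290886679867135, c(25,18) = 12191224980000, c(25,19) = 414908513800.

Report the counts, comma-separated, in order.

9666373658466991050, 572253155704900800, 28460103232088385, 1182329687817135

i=26: T(26,15)=1246200069070215000+25·92446911376173550=3557372853474553750 | T(26,16)=92446911376173550+25·5700586321864500=234961569422786050 | T(26,17)=5700586321864500+25·290886679867135=12972753318542875 | T(26,18)=290886679867135+25·12191224980000=595667304367135 | T(26,19)=12191224980000+25·414908513800=22563937825000
i=27: T(27,16)=3557372853474553750+26·234961569422786050=9666373658466991050 | T(27,17)=234961569422786050+26·12972753318542875=572253155704900800 | T(27,18)=12972753318542875+26·595667304367135=28460103232088385 | T(27,19)=595667304367135+26·22563937825000=1182329687817135
Read c(27,16) = 9666373658466991050, c(27,17) = 572253155704900800, c(27,18) = 28460103232088385, c(27,19) = 1182329687817135.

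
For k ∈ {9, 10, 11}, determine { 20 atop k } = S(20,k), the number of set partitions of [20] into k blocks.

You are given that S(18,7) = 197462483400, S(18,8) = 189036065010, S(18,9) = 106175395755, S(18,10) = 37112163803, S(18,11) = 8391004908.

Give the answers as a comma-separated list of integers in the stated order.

12011282644725, 5917584964655, 1900842429486

row 19: T[19][8]=8·189036065010+197462483400=1709751003480  T[19][9]=9·106175395755+189036065010=1144614626805  T[19][10]=10·37112163803+106175395755=477297033785  T[19][11]=11·8391004908+37112163803=129413217791
row 20: T[20][9]=9·1144614626805+1709751003480=12011282644725  T[20][10]=10·477297033785+1144614626805=5917584964655  T[20][11]=11·129413217791+477297033785=1900842429486
Read S(20,9) = 12011282644725, S(20,10) = 5917584964655, S(20,11) = 1900842429486.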